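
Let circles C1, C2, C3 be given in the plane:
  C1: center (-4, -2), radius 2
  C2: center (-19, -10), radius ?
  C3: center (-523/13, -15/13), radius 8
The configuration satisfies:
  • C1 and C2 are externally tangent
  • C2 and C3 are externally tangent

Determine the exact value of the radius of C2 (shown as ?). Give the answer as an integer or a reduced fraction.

1. [ext C1·C2]  r_C2² + 4r_C2 − 285 = 0  ⇒  r_C2 = 15 (r>0 drops 1)
2. [ext C2·C3]  r_C2² + 16r_C2 − 465 = 0  ⇒  r_C2 = 15 (r>0 drops 1)

15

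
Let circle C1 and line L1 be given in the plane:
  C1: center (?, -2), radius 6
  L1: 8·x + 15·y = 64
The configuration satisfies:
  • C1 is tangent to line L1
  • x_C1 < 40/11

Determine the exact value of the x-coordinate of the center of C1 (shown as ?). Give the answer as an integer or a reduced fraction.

1. [C1‖L1]  x_C1² − (47/2)x_C1 − 49/2 = 0  ⇒  x_C1 = -1 or 49/2
2. given x_C1 < 40/11: keep -1

-1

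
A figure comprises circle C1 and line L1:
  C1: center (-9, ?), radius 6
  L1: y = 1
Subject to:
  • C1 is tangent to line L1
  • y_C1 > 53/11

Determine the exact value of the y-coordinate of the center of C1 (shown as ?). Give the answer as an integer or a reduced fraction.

7

1. [C1‖L1]  y_C1² − 2y_C1 − 35 = 0  ⇒  y_C1 = -5 or 7
2. given y_C1 > 53/11: keep 7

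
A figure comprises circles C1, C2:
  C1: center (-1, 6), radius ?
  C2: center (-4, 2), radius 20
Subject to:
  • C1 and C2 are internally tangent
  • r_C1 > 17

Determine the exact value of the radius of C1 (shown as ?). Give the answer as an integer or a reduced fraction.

25

1. [int C1,C2]  r_C1² − 40r_C1 + 375 = 0  ⇒  r_C1 = 15 or 25
2. given r_C1 > 17: keep 25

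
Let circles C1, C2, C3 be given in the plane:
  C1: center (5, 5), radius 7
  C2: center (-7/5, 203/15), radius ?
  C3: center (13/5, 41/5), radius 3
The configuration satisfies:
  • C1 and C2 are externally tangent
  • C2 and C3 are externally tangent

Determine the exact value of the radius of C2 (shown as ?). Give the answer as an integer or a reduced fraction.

11/3

1. [ext C1·C2]  r_C2² + 14r_C2 − 583/9 = 0  ⇒  r_C2 = 11/3 (r>0 drops 1)
2. [ext C2·C3]  r_C2² + 6r_C2 − 319/9 = 0  ⇒  r_C2 = 11/3 (r>0 drops 1)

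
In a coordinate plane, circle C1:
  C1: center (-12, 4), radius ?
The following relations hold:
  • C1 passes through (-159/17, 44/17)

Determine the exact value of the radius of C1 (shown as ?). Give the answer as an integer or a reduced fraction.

3

1. [C1∋P]  r_C1² − 9 = 0  ⇒  r_C1 = 3 (r>0 drops 1)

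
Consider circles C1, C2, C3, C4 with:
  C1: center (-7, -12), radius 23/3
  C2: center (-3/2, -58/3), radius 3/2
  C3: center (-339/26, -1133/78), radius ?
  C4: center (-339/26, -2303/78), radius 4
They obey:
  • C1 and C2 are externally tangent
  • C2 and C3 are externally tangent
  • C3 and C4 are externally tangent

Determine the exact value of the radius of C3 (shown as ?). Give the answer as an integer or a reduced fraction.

1. [ext C2·C3]  r_C3² + 3r_C3 − 154 = 0  ⇒  r_C3 = 11 (r>0 drops 1)
2. [ext C3·C4]  r_C3² + 8r_C3 − 209 = 0  ⇒  r_C3 = 11 (r>0 drops 1)

11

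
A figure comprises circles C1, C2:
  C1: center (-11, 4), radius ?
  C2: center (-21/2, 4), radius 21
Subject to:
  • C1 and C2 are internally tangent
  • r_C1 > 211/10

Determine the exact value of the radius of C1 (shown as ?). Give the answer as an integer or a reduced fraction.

43/2

1. [int C1,C2]  r_C1² − 42r_C1 + 1763/4 = 0  ⇒  r_C1 = 41/2 or 43/2
2. given r_C1 > 211/10: keep 43/2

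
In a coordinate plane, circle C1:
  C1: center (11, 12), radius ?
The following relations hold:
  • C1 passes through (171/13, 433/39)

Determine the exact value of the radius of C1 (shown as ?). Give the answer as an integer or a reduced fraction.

7/3

1. [C1∋P]  r_C1² − 49/9 = 0  ⇒  r_C1 = 7/3 (r>0 drops 1)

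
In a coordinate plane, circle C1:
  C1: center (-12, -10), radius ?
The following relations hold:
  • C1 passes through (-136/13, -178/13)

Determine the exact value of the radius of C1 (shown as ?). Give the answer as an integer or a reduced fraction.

4

1. [C1∋P]  r_C1² − 16 = 0  ⇒  r_C1 = 4 (r>0 drops 1)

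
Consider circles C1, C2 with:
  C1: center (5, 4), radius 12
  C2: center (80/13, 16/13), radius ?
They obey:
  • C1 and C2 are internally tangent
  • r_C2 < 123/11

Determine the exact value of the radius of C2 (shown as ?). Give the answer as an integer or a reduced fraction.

1. [int C1,C2]  r_C2² − 24r_C2 + 135 = 0  ⇒  r_C2 = 9 or 15
2. given r_C2 < 123/11: keep 9

9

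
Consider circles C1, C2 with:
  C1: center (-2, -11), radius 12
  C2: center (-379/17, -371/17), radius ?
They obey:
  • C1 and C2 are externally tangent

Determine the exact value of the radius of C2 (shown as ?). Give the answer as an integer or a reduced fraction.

1. [ext C1·C2]  r_C2² + 24r_C2 − 385 = 0  ⇒  r_C2 = 11 (r>0 drops 1)

11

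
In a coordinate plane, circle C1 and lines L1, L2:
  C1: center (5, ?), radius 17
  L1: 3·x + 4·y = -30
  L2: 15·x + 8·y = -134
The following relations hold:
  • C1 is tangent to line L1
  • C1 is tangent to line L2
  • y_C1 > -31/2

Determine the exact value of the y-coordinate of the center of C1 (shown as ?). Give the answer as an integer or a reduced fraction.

1. [C1‖L1]  y_C1² + (45/2)y_C1 − 325 = 0  ⇒  y_C1 = -65/2 or 10
2. [C1‖L2]  y_C1² + (209/4)y_C1 − 1245/2 = 0  ⇒  y_C1 = -249/4 or 10

10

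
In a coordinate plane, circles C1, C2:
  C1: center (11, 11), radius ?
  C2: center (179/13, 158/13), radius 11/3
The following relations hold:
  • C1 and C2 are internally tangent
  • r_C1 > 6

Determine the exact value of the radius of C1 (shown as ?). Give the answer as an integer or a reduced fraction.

1. [int C1,C2]  r_C1² − (22/3)r_C1 + 40/9 = 0  ⇒  r_C1 = 2/3 or 20/3
2. given r_C1 > 6: keep 20/3

20/3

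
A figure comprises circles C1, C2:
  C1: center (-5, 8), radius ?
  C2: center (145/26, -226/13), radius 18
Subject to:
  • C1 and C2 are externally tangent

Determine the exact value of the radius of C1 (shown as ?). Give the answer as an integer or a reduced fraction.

1. [ext C1·C2]  r_C1² + 36r_C1 − 1729/4 = 0  ⇒  r_C1 = 19/2 (r>0 drops 1)

19/2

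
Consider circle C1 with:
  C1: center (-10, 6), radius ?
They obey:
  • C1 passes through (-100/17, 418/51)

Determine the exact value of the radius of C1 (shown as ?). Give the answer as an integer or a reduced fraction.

1. [C1∋P]  r_C1² − 196/9 = 0  ⇒  r_C1 = 14/3 (r>0 drops 1)

14/3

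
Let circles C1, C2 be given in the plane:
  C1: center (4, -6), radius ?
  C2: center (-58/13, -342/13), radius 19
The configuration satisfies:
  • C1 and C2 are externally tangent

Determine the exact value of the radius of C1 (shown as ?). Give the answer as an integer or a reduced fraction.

1. [ext C1·C2]  r_C1² + 38r_C1 − 123 = 0  ⇒  r_C1 = 3 (r>0 drops 1)

3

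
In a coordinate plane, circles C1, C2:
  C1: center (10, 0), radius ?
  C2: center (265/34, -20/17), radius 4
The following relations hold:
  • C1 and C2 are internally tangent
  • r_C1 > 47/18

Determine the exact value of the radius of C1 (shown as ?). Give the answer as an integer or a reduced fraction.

1. [int C1,C2]  r_C1² − 8r_C1 + 39/4 = 0  ⇒  r_C1 = 3/2 or 13/2
2. given r_C1 > 47/18: keep 13/2

13/2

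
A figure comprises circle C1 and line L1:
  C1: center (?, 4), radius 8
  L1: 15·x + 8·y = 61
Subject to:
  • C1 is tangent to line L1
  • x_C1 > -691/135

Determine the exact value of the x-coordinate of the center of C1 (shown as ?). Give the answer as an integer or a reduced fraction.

11

1. [C1‖L1]  x_C1² − (58/15)x_C1 − 1177/15 = 0  ⇒  x_C1 = -107/15 or 11
2. given x_C1 > -691/135: keep 11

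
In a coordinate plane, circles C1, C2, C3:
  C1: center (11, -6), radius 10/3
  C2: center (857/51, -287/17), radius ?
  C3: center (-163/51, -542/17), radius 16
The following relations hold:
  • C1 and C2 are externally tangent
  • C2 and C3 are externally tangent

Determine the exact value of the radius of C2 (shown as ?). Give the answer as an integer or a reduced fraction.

9

1. [ext C1·C2]  r_C2² + (20/3)r_C2 − 141 = 0  ⇒  r_C2 = 9 (r>0 drops 1)
2. [ext C2·C3]  r_C2² + 32r_C2 − 369 = 0  ⇒  r_C2 = 9 (r>0 drops 1)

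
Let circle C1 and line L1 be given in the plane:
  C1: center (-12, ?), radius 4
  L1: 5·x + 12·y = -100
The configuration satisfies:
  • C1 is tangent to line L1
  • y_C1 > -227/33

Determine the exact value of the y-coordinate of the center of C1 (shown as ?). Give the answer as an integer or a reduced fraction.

1

1. [C1‖L1]  y_C1² + (20/3)y_C1 − 23/3 = 0  ⇒  y_C1 = -23/3 or 1
2. given y_C1 > -227/33: keep 1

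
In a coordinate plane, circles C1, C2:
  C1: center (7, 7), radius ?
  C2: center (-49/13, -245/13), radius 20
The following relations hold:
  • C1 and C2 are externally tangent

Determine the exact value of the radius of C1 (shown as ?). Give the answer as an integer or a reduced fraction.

8

1. [ext C1·C2]  r_C1² + 40r_C1 − 384 = 0  ⇒  r_C1 = 8 (r>0 drops 1)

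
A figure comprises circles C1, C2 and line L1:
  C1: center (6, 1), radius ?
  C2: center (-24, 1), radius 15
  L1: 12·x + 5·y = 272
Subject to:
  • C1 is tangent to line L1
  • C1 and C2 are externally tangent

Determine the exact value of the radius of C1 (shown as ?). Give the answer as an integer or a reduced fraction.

1. [C1‖L1]  r_C1² − 225 = 0  ⇒  r_C1 = 15 (r>0 drops 1)
2. [ext C1·C2]  r_C1² + 30r_C1 − 675 = 0  ⇒  r_C1 = 15 (r>0 drops 1)

15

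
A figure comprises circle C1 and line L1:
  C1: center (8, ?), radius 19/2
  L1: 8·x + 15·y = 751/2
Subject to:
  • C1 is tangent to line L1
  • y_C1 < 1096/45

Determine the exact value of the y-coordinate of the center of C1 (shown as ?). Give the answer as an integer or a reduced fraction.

10

1. [C1‖L1]  y_C1² − (623/15)y_C1 + 946/3 = 0  ⇒  y_C1 = 10 or 473/15
2. given y_C1 < 1096/45: keep 10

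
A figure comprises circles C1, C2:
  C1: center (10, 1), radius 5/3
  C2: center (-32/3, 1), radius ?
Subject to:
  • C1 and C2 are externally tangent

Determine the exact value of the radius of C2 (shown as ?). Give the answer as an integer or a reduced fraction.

1. [ext C1·C2]  r_C2² + (10/3)r_C2 − 1273/3 = 0  ⇒  r_C2 = 19 (r>0 drops 1)

19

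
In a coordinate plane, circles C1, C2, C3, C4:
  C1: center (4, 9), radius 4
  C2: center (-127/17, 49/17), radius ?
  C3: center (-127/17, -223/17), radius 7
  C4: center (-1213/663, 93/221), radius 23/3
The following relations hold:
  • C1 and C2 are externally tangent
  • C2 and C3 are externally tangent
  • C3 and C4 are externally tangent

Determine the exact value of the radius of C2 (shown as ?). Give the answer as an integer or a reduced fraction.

1. [ext C1·C2]  r_C2² + 8r_C2 − 153 = 0  ⇒  r_C2 = 9 (r>0 drops 1)
2. [ext C2·C3]  r_C2² + 14r_C2 − 207 = 0  ⇒  r_C2 = 9 (r>0 drops 1)

9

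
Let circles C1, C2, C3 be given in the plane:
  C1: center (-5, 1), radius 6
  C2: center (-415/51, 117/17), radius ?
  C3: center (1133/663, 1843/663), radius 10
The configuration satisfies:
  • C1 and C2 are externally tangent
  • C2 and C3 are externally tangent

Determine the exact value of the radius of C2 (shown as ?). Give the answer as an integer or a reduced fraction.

1. [ext C1·C2]  r_C2² + 12r_C2 − 76/9 = 0  ⇒  r_C2 = 2/3 (r>0 drops 1)
2. [ext C2·C3]  r_C2² + 20r_C2 − 124/9 = 0  ⇒  r_C2 = 2/3 (r>0 drops 1)

2/3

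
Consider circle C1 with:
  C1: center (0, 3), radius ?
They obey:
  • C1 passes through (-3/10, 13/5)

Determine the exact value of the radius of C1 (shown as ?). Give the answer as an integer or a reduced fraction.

1. [C1∋P]  r_C1² − 1/4 = 0  ⇒  r_C1 = 1/2 (r>0 drops 1)

1/2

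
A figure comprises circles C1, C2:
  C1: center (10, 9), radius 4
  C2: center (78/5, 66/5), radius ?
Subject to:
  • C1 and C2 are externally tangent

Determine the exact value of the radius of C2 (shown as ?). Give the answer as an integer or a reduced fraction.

3

1. [ext C1·C2]  r_C2² + 8r_C2 − 33 = 0  ⇒  r_C2 = 3 (r>0 drops 1)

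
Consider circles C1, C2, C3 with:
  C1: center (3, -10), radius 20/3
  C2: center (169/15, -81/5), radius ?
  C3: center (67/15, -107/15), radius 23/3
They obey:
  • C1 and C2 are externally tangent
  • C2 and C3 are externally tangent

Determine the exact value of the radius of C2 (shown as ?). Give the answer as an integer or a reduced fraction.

1. [ext C1·C2]  r_C2² + (40/3)r_C2 − 187/3 = 0  ⇒  r_C2 = 11/3 (r>0 drops 1)
2. [ext C2·C3]  r_C2² + (46/3)r_C2 − 209/3 = 0  ⇒  r_C2 = 11/3 (r>0 drops 1)

11/3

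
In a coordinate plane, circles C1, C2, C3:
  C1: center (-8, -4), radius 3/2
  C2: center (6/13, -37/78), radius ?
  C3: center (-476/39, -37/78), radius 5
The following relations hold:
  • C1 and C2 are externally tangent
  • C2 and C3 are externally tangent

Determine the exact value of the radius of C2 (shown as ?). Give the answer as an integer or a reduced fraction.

23/3

1. [ext C1·C2]  r_C2² + 3r_C2 − 736/9 = 0  ⇒  r_C2 = 23/3 (r>0 drops 1)
2. [ext C2·C3]  r_C2² + 10r_C2 − 1219/9 = 0  ⇒  r_C2 = 23/3 (r>0 drops 1)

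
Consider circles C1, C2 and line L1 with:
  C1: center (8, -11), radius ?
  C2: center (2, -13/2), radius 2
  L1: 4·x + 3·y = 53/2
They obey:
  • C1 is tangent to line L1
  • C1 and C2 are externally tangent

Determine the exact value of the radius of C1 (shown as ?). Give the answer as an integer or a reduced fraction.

11/2

1. [C1‖L1]  r_C1² − 121/4 = 0  ⇒  r_C1 = 11/2 (r>0 drops 1)
2. [ext C1·C2]  r_C1² + 4r_C1 − 209/4 = 0  ⇒  r_C1 = 11/2 (r>0 drops 1)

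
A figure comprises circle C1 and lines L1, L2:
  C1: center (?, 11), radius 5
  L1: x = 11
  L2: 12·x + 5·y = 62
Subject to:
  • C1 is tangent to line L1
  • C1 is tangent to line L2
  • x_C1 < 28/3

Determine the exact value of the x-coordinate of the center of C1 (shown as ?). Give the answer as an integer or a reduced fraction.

1. [C1‖L1]  x_C1² − 22x_C1 + 96 = 0  ⇒  x_C1 = 6 or 16
2. [C1‖L2]  x_C1² − (7/6)x_C1 − 29 = 0  ⇒  x_C1 = -29/6 or 6

6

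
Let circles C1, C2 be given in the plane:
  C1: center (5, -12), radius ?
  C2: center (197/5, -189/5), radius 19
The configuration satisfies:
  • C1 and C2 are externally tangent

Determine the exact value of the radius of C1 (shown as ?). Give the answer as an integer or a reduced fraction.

24

1. [ext C1·C2]  r_C1² + 38r_C1 − 1488 = 0  ⇒  r_C1 = 24 (r>0 drops 1)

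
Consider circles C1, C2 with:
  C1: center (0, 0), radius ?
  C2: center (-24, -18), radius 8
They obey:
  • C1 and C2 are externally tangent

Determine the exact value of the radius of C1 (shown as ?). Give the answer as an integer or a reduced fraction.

1. [ext C1·C2]  r_C1² + 16r_C1 − 836 = 0  ⇒  r_C1 = 22 (r>0 drops 1)

22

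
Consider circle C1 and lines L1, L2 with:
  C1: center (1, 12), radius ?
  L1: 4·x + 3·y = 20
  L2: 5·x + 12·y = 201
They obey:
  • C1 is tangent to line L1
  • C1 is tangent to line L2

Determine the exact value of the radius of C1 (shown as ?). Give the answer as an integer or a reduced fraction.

4

1. [C1‖L1]  r_C1² − 16 = 0  ⇒  r_C1 = 4 (r>0 drops 1)
2. [C1‖L2]  r_C1² − 16 = 0  ⇒  r_C1 = 4 (r>0 drops 1)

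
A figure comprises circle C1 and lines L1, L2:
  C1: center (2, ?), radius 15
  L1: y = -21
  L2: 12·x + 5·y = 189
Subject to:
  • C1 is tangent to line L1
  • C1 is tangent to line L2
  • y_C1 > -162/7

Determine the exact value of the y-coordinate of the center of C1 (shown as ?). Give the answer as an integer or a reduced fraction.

-6

1. [C1‖L1]  y_C1² + 42y_C1 + 216 = 0  ⇒  y_C1 = -36 or -6
2. [C1‖L2]  y_C1² − 66y_C1 − 432 = 0  ⇒  y_C1 = -6 or 72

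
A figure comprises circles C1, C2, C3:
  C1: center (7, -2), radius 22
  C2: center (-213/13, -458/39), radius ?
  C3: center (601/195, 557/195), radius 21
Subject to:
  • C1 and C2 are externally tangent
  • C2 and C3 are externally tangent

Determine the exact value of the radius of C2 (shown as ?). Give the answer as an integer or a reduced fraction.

10/3

1. [ext C1·C2]  r_C2² + 44r_C2 − 1420/9 = 0  ⇒  r_C2 = 10/3 (r>0 drops 1)
2. [ext C2·C3]  r_C2² + 42r_C2 − 1360/9 = 0  ⇒  r_C2 = 10/3 (r>0 drops 1)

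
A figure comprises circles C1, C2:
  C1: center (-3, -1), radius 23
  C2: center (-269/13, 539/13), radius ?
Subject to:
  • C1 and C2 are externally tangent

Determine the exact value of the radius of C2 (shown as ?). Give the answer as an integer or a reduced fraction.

23

1. [ext C1·C2]  r_C2² + 46r_C2 − 1587 = 0  ⇒  r_C2 = 23 (r>0 drops 1)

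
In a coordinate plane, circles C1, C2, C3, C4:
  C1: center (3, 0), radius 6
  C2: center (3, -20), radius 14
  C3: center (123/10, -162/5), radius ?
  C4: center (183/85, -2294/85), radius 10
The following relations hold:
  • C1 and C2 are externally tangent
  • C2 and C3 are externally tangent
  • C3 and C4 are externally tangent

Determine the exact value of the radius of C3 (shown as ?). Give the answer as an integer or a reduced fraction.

3/2

1. [ext C2·C3]  r_C3² + 28r_C3 − 177/4 = 0  ⇒  r_C3 = 3/2 (r>0 drops 1)
2. [ext C3·C4]  r_C3² + 20r_C3 − 129/4 = 0  ⇒  r_C3 = 3/2 (r>0 drops 1)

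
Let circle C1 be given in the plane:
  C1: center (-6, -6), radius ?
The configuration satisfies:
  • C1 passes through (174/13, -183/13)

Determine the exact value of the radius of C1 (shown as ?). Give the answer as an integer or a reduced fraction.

1. [C1∋P]  r_C1² − 441 = 0  ⇒  r_C1 = 21 (r>0 drops 1)

21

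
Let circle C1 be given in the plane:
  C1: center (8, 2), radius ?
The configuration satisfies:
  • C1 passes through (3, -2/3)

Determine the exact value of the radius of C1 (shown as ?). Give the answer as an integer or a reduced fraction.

17/3

1. [C1∋P]  r_C1² − 289/9 = 0  ⇒  r_C1 = 17/3 (r>0 drops 1)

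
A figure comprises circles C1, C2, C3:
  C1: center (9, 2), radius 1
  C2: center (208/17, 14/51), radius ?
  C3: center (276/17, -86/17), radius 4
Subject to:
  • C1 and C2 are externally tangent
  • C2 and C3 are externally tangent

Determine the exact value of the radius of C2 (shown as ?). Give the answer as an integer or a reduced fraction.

1. [ext C1·C2]  r_C2² + 2r_C2 − 112/9 = 0  ⇒  r_C2 = 8/3 (r>0 drops 1)
2. [ext C2·C3]  r_C2² + 8r_C2 − 256/9 = 0  ⇒  r_C2 = 8/3 (r>0 drops 1)

8/3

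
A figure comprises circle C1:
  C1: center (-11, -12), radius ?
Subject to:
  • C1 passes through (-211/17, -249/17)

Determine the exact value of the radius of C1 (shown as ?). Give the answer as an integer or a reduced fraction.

1. [C1∋P]  r_C1² − 9 = 0  ⇒  r_C1 = 3 (r>0 drops 1)

3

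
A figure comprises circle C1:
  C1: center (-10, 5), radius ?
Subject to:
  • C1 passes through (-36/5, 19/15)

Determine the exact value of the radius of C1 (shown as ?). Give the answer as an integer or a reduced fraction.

14/3

1. [C1∋P]  r_C1² − 196/9 = 0  ⇒  r_C1 = 14/3 (r>0 drops 1)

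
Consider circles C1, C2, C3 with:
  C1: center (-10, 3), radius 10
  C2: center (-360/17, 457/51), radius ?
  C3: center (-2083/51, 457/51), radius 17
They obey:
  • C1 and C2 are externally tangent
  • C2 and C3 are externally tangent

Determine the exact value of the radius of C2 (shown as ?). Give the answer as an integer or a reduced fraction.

1. [ext C1·C2]  r_C2² + 20r_C2 − 544/9 = 0  ⇒  r_C2 = 8/3 (r>0 drops 1)
2. [ext C2·C3]  r_C2² + 34r_C2 − 880/9 = 0  ⇒  r_C2 = 8/3 (r>0 drops 1)

8/3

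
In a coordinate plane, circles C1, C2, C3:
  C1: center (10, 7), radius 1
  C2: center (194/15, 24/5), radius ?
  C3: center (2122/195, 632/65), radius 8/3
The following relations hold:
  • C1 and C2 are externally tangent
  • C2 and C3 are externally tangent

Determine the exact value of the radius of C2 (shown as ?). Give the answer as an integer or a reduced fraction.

8/3

1. [ext C1·C2]  r_C2² + 2r_C2 − 112/9 = 0  ⇒  r_C2 = 8/3 (r>0 drops 1)
2. [ext C2·C3]  r_C2² + (16/3)r_C2 − 64/3 = 0  ⇒  r_C2 = 8/3 (r>0 drops 1)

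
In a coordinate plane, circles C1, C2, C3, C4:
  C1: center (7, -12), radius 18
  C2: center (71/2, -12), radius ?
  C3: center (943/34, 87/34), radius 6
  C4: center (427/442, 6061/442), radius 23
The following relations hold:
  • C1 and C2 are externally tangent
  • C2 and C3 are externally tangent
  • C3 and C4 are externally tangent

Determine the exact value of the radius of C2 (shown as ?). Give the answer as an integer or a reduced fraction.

21/2

1. [ext C1·C2]  r_C2² + 36r_C2 − 1953/4 = 0  ⇒  r_C2 = 21/2 (r>0 drops 1)
2. [ext C2·C3]  r_C2² + 12r_C2 − 945/4 = 0  ⇒  r_C2 = 21/2 (r>0 drops 1)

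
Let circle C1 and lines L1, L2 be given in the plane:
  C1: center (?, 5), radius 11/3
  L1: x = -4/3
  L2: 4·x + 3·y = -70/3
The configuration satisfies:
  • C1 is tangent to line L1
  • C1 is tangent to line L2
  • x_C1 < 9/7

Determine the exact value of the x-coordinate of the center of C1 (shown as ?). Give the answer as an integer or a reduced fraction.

-5

1. [C1‖L1]  x_C1² + (8/3)x_C1 − 35/3 = 0  ⇒  x_C1 = -5 or 7/3
2. [C1‖L2]  x_C1² + (115/6)x_C1 + 425/6 = 0  ⇒  x_C1 = -85/6 or -5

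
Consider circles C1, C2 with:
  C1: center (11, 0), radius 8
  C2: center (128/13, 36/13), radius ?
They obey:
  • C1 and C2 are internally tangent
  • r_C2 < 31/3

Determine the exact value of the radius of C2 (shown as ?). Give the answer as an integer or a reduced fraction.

5

1. [int C1,C2]  r_C2² − 16r_C2 + 55 = 0  ⇒  r_C2 = 5 or 11
2. given r_C2 < 31/3: keep 5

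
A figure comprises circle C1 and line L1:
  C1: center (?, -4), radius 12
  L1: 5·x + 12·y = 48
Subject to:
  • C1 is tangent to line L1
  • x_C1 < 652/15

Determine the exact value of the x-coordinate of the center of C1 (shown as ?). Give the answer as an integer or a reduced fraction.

-12

1. [C1‖L1]  x_C1² − (192/5)x_C1 − 3024/5 = 0  ⇒  x_C1 = -12 or 252/5
2. given x_C1 < 652/15: keep -12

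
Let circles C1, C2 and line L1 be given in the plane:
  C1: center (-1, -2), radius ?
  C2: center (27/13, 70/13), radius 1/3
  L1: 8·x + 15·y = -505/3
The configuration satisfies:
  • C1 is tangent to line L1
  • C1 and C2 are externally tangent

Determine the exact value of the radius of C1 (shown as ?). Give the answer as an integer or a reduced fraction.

23/3

1. [C1‖L1]  r_C1² − 529/9 = 0  ⇒  r_C1 = 23/3 (r>0 drops 1)
2. [ext C1·C2]  r_C1² + (2/3)r_C1 − 575/9 = 0  ⇒  r_C1 = 23/3 (r>0 drops 1)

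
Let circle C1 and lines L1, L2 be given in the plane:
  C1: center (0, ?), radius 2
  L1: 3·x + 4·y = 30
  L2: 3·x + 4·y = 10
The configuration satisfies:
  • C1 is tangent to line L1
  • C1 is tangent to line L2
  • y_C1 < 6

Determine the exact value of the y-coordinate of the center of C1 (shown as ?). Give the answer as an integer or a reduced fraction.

1. [C1‖L1]  y_C1² − 15y_C1 + 50 = 0  ⇒  y_C1 = 5 or 10
2. [C1‖L2]  y_C1² − 5y_C1 = 0  ⇒  y_C1 = 0 or 5

5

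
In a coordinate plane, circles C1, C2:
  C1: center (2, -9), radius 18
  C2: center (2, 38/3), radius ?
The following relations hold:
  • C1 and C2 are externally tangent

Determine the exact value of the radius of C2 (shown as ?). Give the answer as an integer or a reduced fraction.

1. [ext C1·C2]  r_C2² + 36r_C2 − 1309/9 = 0  ⇒  r_C2 = 11/3 (r>0 drops 1)

11/3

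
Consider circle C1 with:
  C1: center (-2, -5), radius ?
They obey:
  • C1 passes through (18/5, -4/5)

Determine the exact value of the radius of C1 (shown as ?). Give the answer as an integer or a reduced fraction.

1. [C1∋P]  r_C1² − 49 = 0  ⇒  r_C1 = 7 (r>0 drops 1)

7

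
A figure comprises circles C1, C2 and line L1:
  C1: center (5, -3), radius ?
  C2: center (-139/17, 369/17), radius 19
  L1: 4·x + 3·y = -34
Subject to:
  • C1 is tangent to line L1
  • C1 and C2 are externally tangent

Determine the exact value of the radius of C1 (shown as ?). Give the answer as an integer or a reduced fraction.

9

1. [C1‖L1]  r_C1² − 81 = 0  ⇒  r_C1 = 9 (r>0 drops 1)
2. [ext C1·C2]  r_C1² + 38r_C1 − 423 = 0  ⇒  r_C1 = 9 (r>0 drops 1)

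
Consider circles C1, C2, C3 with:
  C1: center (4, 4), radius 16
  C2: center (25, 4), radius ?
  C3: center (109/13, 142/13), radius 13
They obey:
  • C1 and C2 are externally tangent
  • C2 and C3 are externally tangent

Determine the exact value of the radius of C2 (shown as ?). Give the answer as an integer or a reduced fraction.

5

1. [ext C1·C2]  r_C2² + 32r_C2 − 185 = 0  ⇒  r_C2 = 5 (r>0 drops 1)
2. [ext C2·C3]  r_C2² + 26r_C2 − 155 = 0  ⇒  r_C2 = 5 (r>0 drops 1)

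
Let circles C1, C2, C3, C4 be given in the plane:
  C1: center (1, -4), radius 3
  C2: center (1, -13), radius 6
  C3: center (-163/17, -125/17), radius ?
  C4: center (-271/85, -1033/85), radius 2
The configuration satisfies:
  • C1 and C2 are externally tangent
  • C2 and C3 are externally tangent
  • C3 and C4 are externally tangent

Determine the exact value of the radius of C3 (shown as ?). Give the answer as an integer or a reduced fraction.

1. [ext C2·C3]  r_C3² + 12r_C3 − 108 = 0  ⇒  r_C3 = 6 (r>0 drops 1)
2. [ext C3·C4]  r_C3² + 4r_C3 − 60 = 0  ⇒  r_C3 = 6 (r>0 drops 1)

6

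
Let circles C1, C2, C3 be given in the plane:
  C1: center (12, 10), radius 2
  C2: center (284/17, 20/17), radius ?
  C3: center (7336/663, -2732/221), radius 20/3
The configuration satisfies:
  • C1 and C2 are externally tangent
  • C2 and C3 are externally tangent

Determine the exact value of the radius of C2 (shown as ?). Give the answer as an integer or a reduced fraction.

8

1. [ext C1·C2]  r_C2² + 4r_C2 − 96 = 0  ⇒  r_C2 = 8 (r>0 drops 1)
2. [ext C2·C3]  r_C2² + (40/3)r_C2 − 512/3 = 0  ⇒  r_C2 = 8 (r>0 drops 1)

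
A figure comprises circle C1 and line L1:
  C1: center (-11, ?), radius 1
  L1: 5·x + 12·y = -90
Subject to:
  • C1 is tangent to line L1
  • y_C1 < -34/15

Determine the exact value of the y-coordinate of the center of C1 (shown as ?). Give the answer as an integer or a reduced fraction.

-4

1. [C1‖L1]  y_C1² + (35/6)y_C1 + 22/3 = 0  ⇒  y_C1 = -4 or -11/6
2. given y_C1 < -34/15: keep -4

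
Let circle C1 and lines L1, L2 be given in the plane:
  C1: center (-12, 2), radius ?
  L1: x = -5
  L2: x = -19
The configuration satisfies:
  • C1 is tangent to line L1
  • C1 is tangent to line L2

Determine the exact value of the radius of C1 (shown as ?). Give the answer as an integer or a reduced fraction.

1. [C1‖L1]  r_C1² − 49 = 0  ⇒  r_C1 = 7 (r>0 drops 1)
2. [C1‖L2]  r_C1² − 49 = 0  ⇒  r_C1 = 7 (r>0 drops 1)

7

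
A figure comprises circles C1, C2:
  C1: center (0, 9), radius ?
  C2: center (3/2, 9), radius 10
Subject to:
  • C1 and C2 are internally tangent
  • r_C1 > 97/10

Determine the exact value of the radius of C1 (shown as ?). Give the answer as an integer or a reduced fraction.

23/2

1. [int C1,C2]  r_C1² − 20r_C1 + 391/4 = 0  ⇒  r_C1 = 17/2 or 23/2
2. given r_C1 > 97/10: keep 23/2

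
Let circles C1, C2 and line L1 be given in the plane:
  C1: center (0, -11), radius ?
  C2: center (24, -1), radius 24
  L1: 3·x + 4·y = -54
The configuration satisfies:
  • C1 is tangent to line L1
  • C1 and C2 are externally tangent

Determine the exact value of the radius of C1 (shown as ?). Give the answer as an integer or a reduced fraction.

2

1. [C1‖L1]  r_C1² − 4 = 0  ⇒  r_C1 = 2 (r>0 drops 1)
2. [ext C1·C2]  r_C1² + 48r_C1 − 100 = 0  ⇒  r_C1 = 2 (r>0 drops 1)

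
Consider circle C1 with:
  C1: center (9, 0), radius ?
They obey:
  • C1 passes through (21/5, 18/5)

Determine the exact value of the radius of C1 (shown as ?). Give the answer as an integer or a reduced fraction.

1. [C1∋P]  r_C1² − 36 = 0  ⇒  r_C1 = 6 (r>0 drops 1)

6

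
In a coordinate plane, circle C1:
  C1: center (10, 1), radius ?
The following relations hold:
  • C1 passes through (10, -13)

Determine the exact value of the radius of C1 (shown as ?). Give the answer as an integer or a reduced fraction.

1. [C1∋P]  r_C1² − 196 = 0  ⇒  r_C1 = 14 (r>0 drops 1)

14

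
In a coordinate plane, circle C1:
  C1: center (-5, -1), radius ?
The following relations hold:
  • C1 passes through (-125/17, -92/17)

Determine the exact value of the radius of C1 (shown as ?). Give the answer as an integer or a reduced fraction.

5

1. [C1∋P]  r_C1² − 25 = 0  ⇒  r_C1 = 5 (r>0 drops 1)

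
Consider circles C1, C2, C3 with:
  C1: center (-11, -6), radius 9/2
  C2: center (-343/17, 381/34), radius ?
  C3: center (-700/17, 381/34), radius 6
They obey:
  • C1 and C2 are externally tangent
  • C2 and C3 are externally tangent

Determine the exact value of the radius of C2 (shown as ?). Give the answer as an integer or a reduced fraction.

1. [ext C1·C2]  r_C2² + 9r_C2 − 360 = 0  ⇒  r_C2 = 15 (r>0 drops 1)
2. [ext C2·C3]  r_C2² + 12r_C2 − 405 = 0  ⇒  r_C2 = 15 (r>0 drops 1)

15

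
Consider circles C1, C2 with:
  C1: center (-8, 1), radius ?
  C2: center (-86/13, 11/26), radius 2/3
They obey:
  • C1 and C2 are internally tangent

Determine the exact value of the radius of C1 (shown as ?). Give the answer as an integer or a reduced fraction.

13/6

1. [int C1,C2]  r_C1² − (4/3)r_C1 − 65/36 = 0  ⇒  r_C1 = 13/6 (r>0 drops 1)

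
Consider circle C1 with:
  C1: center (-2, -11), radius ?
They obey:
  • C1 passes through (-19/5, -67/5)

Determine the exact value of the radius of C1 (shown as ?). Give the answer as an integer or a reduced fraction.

3

1. [C1∋P]  r_C1² − 9 = 0  ⇒  r_C1 = 3 (r>0 drops 1)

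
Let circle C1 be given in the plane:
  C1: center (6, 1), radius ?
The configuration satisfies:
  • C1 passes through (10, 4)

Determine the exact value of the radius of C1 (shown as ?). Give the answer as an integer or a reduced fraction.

1. [C1∋P]  r_C1² − 25 = 0  ⇒  r_C1 = 5 (r>0 drops 1)

5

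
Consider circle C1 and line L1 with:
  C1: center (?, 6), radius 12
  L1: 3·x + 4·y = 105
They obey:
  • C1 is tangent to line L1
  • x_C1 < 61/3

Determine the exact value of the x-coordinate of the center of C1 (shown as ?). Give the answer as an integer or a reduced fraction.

1. [C1‖L1]  x_C1² − 54x_C1 + 329 = 0  ⇒  x_C1 = 7 or 47
2. given x_C1 < 61/3: keep 7

7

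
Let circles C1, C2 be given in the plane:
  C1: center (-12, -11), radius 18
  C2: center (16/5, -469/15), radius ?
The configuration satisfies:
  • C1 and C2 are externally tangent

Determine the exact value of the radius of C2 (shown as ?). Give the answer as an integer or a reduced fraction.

1. [ext C1·C2]  r_C2² + 36r_C2 − 2860/9 = 0  ⇒  r_C2 = 22/3 (r>0 drops 1)

22/3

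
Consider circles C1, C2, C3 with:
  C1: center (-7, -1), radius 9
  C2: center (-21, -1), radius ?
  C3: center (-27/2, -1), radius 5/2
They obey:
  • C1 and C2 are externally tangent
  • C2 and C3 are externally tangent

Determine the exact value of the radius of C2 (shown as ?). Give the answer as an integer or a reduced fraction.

1. [ext C1·C2]  r_C2² + 18r_C2 − 115 = 0  ⇒  r_C2 = 5 (r>0 drops 1)
2. [ext C2·C3]  r_C2² + 5r_C2 − 50 = 0  ⇒  r_C2 = 5 (r>0 drops 1)

5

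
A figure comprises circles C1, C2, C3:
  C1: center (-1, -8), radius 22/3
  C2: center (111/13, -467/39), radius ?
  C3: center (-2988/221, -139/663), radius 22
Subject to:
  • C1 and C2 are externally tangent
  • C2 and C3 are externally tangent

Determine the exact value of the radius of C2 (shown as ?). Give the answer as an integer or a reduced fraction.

1. [ext C1·C2]  r_C2² + (44/3)r_C2 − 53 = 0  ⇒  r_C2 = 3 (r>0 drops 1)
2. [ext C2·C3]  r_C2² + 44r_C2 − 141 = 0  ⇒  r_C2 = 3 (r>0 drops 1)

3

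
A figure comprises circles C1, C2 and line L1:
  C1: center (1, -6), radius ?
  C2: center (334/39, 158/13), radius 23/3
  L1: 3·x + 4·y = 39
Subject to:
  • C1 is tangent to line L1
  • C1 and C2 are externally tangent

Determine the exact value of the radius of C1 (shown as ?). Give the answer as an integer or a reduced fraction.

1. [C1‖L1]  r_C1² − 144 = 0  ⇒  r_C1 = 12 (r>0 drops 1)
2. [ext C1·C2]  r_C1² + (46/3)r_C1 − 328 = 0  ⇒  r_C1 = 12 (r>0 drops 1)

12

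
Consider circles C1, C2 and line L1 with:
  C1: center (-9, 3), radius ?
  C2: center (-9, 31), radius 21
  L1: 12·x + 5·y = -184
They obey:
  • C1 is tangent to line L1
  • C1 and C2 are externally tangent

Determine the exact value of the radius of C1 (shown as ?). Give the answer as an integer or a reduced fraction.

1. [C1‖L1]  r_C1² − 49 = 0  ⇒  r_C1 = 7 (r>0 drops 1)
2. [ext C1·C2]  r_C1² + 42r_C1 − 343 = 0  ⇒  r_C1 = 7 (r>0 drops 1)

7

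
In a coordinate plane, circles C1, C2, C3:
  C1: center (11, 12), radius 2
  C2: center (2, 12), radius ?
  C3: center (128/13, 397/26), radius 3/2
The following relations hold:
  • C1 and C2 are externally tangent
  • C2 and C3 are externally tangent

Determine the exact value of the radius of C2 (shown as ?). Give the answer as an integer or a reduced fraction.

7

1. [ext C1·C2]  r_C2² + 4r_C2 − 77 = 0  ⇒  r_C2 = 7 (r>0 drops 1)
2. [ext C2·C3]  r_C2² + 3r_C2 − 70 = 0  ⇒  r_C2 = 7 (r>0 drops 1)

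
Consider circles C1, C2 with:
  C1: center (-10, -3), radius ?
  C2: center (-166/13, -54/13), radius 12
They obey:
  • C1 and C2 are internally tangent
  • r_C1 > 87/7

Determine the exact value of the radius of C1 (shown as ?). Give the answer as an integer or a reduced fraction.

15

1. [int C1,C2]  r_C1² − 24r_C1 + 135 = 0  ⇒  r_C1 = 9 or 15
2. given r_C1 > 87/7: keep 15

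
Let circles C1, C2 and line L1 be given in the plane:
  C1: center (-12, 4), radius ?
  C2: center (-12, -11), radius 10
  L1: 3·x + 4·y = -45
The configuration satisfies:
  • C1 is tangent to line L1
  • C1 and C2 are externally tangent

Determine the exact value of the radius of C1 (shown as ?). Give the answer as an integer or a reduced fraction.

1. [C1‖L1]  r_C1² − 25 = 0  ⇒  r_C1 = 5 (r>0 drops 1)
2. [ext C1·C2]  r_C1² + 20r_C1 − 125 = 0  ⇒  r_C1 = 5 (r>0 drops 1)

5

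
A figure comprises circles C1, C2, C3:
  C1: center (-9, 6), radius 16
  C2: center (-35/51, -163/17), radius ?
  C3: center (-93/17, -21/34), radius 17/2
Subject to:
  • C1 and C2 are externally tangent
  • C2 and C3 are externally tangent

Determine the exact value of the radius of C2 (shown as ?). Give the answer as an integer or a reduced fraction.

1. [ext C1·C2]  r_C2² + 32r_C2 − 505/9 = 0  ⇒  r_C2 = 5/3 (r>0 drops 1)
2. [ext C2·C3]  r_C2² + 17r_C2 − 280/9 = 0  ⇒  r_C2 = 5/3 (r>0 drops 1)

5/3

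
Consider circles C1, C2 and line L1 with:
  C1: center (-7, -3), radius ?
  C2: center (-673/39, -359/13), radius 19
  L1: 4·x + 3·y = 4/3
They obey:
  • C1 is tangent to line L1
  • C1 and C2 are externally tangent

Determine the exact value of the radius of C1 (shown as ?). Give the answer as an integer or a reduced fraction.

23/3

1. [C1‖L1]  r_C1² − 529/9 = 0  ⇒  r_C1 = 23/3 (r>0 drops 1)
2. [ext C1·C2]  r_C1² + 38r_C1 − 3151/9 = 0  ⇒  r_C1 = 23/3 (r>0 drops 1)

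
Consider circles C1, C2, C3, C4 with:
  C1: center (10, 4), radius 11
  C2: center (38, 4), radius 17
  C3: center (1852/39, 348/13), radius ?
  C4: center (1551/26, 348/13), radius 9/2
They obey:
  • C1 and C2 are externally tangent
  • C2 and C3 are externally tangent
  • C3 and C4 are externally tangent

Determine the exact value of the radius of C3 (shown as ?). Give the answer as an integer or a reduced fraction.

23/3

1. [ext C2·C3]  r_C3² + 34r_C3 − 2875/9 = 0  ⇒  r_C3 = 23/3 (r>0 drops 1)
2. [ext C3·C4]  r_C3² + 9r_C3 − 1150/9 = 0  ⇒  r_C3 = 23/3 (r>0 drops 1)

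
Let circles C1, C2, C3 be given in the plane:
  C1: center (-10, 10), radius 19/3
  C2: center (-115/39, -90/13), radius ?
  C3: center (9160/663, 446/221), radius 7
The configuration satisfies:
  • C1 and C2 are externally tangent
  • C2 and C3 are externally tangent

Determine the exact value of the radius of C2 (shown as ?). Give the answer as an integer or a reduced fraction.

1. [ext C1·C2]  r_C2² + (38/3)r_C2 − 296 = 0  ⇒  r_C2 = 12 (r>0 drops 1)
2. [ext C2·C3]  r_C2² + 14r_C2 − 312 = 0  ⇒  r_C2 = 12 (r>0 drops 1)

12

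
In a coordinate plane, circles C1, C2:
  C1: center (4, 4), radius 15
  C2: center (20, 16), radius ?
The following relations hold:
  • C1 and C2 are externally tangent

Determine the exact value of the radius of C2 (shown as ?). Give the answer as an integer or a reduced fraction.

5

1. [ext C1·C2]  r_C2² + 30r_C2 − 175 = 0  ⇒  r_C2 = 5 (r>0 drops 1)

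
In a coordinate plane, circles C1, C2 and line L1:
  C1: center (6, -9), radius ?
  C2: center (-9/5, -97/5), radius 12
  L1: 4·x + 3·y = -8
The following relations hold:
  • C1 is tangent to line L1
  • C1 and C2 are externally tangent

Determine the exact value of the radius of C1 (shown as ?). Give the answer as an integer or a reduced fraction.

1

1. [C1‖L1]  r_C1² − 1 = 0  ⇒  r_C1 = 1 (r>0 drops 1)
2. [ext C1·C2]  r_C1² + 24r_C1 − 25 = 0  ⇒  r_C1 = 1 (r>0 drops 1)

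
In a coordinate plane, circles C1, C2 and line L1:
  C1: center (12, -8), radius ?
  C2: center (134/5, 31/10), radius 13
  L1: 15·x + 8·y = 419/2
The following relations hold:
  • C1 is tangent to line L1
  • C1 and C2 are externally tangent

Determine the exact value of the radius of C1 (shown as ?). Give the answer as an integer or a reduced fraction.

11/2

1. [C1‖L1]  r_C1² − 121/4 = 0  ⇒  r_C1 = 11/2 (r>0 drops 1)
2. [ext C1·C2]  r_C1² + 26r_C1 − 693/4 = 0  ⇒  r_C1 = 11/2 (r>0 drops 1)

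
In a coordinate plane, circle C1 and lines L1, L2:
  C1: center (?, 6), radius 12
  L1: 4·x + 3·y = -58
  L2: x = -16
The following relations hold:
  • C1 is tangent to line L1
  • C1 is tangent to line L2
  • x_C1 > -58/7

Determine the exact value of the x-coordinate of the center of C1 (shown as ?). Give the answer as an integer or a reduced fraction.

1. [C1‖L1]  x_C1² + 38x_C1 + 136 = 0  ⇒  x_C1 = -34 or -4
2. [C1‖L2]  x_C1² + 32x_C1 + 112 = 0  ⇒  x_C1 = -28 or -4

-4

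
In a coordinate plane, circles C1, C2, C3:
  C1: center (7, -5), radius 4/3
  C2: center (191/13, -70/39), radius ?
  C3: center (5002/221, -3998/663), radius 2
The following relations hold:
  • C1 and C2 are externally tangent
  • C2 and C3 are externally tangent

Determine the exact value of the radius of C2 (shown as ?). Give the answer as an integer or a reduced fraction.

7

1. [ext C1·C2]  r_C2² + (8/3)r_C2 − 203/3 = 0  ⇒  r_C2 = 7 (r>0 drops 1)
2. [ext C2·C3]  r_C2² + 4r_C2 − 77 = 0  ⇒  r_C2 = 7 (r>0 drops 1)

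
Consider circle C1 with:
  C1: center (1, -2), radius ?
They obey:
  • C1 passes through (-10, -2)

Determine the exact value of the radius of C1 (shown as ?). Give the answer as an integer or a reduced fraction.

11

1. [C1∋P]  r_C1² − 121 = 0  ⇒  r_C1 = 11 (r>0 drops 1)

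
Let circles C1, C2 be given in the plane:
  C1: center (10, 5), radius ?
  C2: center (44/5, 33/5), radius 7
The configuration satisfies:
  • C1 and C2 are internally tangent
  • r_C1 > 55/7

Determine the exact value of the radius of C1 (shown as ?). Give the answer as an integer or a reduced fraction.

9

1. [int C1,C2]  r_C1² − 14r_C1 + 45 = 0  ⇒  r_C1 = 5 or 9
2. given r_C1 > 55/7: keep 9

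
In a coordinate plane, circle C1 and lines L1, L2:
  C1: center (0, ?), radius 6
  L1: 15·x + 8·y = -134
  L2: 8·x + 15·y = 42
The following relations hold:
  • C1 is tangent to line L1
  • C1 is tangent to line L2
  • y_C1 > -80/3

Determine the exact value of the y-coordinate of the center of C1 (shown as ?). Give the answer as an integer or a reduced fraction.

1. [C1‖L1]  y_C1² + (67/2)y_C1 + 118 = 0  ⇒  y_C1 = -59/2 or -4
2. [C1‖L2]  y_C1² − (28/5)y_C1 − 192/5 = 0  ⇒  y_C1 = -4 or 48/5

-4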